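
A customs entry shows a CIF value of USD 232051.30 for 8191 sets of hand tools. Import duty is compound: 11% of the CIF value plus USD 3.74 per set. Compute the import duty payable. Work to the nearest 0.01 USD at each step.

Import duty: USD 56159.98

Ad valorem component: 232051.30 × 11% = 25525.64
Specific component: 8191 × 3.74 = 30634.34
Import duty = 25525.64 + 30634.34 = 56159.98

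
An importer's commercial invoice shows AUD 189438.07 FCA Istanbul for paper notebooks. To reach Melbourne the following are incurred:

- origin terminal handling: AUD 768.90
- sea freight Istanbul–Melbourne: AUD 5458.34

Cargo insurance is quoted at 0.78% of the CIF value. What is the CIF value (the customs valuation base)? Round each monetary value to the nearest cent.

Let C be the CIF value. C = FCA price + pre-shipment costs + freight + 0.78% × C
C − 0.78% × C = 189438.07 + 768.90 + 5458.34
0.9922 × C = 195665.31
C = 195665.31 / 0.9922 = 197203.50
Insurance premium = 0.78% × 197203.50 = 1538.19

CIF value: AUD 197203.50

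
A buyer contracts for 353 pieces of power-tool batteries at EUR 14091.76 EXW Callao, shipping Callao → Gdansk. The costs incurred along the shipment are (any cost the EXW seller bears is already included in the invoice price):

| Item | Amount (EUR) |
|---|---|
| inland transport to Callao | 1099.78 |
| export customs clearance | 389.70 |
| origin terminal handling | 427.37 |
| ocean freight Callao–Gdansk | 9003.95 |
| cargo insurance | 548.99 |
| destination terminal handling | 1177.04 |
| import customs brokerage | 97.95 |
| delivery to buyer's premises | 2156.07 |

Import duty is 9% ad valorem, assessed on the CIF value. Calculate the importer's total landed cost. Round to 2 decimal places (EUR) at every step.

Total landed cost: EUR 31293.15

EXW: the seller makes goods available at their premises; the buyer bears all onward costs.
CIF value = EXW price + inland to port + export clearance + origin terminal + freight + insurance = 14091.76 + 1099.78 + 389.70 + 427.37 + 9003.95 + 548.99 = 25561.55
Import duty = 25561.55 × 9% = 2300.54
Buyer bears: inland to port 1099.78 + export clearance 389.70 + origin terminal 427.37 + freight 9003.95 + insurance 548.99 + destination terminal 1177.04 + brokerage 97.95 + delivery 2156.07 + duty 2300.54 = 17201.39
Landed cost = invoice 14091.76 + 17201.39 = 31293.15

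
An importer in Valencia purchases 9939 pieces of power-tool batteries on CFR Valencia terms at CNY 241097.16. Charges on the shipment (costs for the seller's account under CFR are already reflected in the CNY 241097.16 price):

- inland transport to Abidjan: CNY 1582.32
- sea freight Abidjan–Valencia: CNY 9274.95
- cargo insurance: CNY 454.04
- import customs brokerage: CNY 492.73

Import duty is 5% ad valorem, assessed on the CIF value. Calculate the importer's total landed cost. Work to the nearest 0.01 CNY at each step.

CFR: the seller pays costs through ocean freight to the destination port, but not insurance.
Already in the invoice (seller's account under CFR): inland to port, freight — exclude.
CIF value = CFR price + insurance = 241097.16 + 454.04 = 241551.20
Import duty = 241551.20 × 5% = 12077.56
Buyer bears: insurance 454.04 + brokerage 492.73 + duty 12077.56 = 13024.33
Landed cost = invoice 241097.16 + 13024.33 = 254121.49

Total landed cost: CNY 254121.49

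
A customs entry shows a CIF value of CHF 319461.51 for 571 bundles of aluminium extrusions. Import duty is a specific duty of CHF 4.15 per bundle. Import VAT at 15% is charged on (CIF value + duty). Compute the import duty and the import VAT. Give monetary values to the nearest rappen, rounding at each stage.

Import duty = 571 × 4.15 = 2369.65
VAT base = CIF + duty = 319461.51 + 2369.65 = 321831.16
Import VAT = 321831.16 × 15% = 48274.67

Import duty: CHF 2369.65; import VAT: CHF 48274.67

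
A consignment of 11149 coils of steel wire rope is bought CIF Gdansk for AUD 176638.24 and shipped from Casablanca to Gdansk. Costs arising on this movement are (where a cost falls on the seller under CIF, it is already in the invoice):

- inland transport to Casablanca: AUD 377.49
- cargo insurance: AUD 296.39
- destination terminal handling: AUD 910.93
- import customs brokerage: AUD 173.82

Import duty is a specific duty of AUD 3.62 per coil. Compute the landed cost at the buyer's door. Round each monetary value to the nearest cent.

CIF: the seller pays costs through ocean freight and marine insurance to the destination port.
Already in the invoice (seller's account under CIF): inland to port, insurance — exclude.
The CIF price already equals the CIF value: 176638.24
Import duty = 11149 × 3.62 = 40359.38
Buyer bears: destination terminal 910.93 + brokerage 173.82 + duty 40359.38 = 41444.13
Landed cost = invoice 176638.24 + 41444.13 = 218082.37

Total landed cost: AUD 218082.37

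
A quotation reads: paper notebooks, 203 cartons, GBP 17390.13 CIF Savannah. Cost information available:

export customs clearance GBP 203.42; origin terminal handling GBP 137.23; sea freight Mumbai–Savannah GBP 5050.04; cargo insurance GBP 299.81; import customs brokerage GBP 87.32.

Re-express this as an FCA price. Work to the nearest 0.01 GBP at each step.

FCA price: GBP 11903.05

Not relevant to the conversion: export clearance — on the seller under both CIF and FCA; already in the CIF price and stays in the FCA price. brokerage — on the buyer under both terms; not part of either seller's price.
From CIF to FCA, the seller no longer bears: origin terminal, freight, insurance.
FCA price = 17390.13 − 137.23 − 5050.04 − 299.81 = 11903.05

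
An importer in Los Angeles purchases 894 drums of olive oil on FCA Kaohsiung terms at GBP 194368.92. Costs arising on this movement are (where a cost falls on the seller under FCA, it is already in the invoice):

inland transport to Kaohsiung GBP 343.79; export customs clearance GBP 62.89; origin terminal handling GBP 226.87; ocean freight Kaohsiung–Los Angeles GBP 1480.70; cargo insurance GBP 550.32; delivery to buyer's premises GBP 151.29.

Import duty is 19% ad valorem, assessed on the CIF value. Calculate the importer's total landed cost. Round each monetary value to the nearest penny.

Total landed cost: GBP 234137.19

FCA: the seller delivers export-cleared goods to the carrier; the buyer bears costs from that point.
Already in the invoice (seller's account under FCA): inland to port, export clearance — exclude.
CIF value = FCA price + origin terminal + freight + insurance = 194368.92 + 226.87 + 1480.70 + 550.32 = 196626.81
Import duty = 196626.81 × 19% = 37359.09
Buyer bears: origin terminal 226.87 + freight 1480.70 + insurance 550.32 + delivery 151.29 + duty 37359.09 = 39768.27
Landed cost = invoice 194368.92 + 39768.27 = 234137.19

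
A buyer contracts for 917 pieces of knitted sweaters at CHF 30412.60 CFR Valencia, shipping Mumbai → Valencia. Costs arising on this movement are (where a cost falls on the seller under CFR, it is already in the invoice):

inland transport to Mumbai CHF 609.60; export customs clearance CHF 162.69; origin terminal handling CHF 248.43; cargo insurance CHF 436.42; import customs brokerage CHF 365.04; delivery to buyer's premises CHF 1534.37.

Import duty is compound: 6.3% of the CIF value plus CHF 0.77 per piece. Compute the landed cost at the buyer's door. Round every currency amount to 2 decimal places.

CFR: the seller pays costs through ocean freight to the destination port, but not insurance.
Already in the invoice (seller's account under CFR): inland to port, export clearance, origin terminal — exclude.
CIF value = CFR price + insurance = 30412.60 + 436.42 = 30849.02
Ad valorem component: 30849.02 × 6.3% = 1943.49
Specific component: 917 × 0.77 = 706.09
Import duty = 1943.49 + 706.09 = 2649.58
Buyer bears: insurance 436.42 + brokerage 365.04 + delivery 1534.37 + duty 2649.58 = 4985.41
Landed cost = invoice 30412.60 + 4985.41 = 35398.01

Total landed cost: CHF 35398.01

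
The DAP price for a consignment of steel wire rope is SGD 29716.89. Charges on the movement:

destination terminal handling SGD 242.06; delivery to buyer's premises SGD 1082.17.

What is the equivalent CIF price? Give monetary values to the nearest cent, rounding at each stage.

From DAP to CIF, the seller no longer bears: destination terminal, delivery.
CIF price = 29716.89 − 242.06 − 1082.17 = 28392.66

CIF price: SGD 28392.66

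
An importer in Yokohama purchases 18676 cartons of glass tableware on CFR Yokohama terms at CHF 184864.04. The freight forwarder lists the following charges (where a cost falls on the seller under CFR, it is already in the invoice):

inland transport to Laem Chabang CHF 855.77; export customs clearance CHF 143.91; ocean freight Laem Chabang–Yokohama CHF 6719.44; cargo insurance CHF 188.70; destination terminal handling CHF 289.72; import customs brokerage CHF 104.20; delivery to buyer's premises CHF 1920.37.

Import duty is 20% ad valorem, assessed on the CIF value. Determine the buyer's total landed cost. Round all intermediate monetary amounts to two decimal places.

Total landed cost: CHF 224377.58

CFR: the seller pays costs through ocean freight to the destination port, but not insurance.
Already in the invoice (seller's account under CFR): inland to port, export clearance, freight — exclude.
CIF value = CFR price + insurance = 184864.04 + 188.70 = 185052.74
Import duty = 185052.74 × 20% = 37010.55
Buyer bears: insurance 188.70 + destination terminal 289.72 + brokerage 104.20 + delivery 1920.37 + duty 37010.55 = 39513.54
Landed cost = invoice 184864.04 + 39513.54 = 224377.58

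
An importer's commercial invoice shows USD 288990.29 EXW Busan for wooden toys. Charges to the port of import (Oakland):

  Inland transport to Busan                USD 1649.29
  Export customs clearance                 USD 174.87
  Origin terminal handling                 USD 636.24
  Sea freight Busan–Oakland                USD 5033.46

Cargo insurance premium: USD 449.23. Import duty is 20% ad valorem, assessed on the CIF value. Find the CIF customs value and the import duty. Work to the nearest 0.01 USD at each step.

CIF value: USD 296933.38; import duty: USD 59386.68

CIF = EXW price + pre-shipment costs + freight + insurance
CIF = 288990.29 + 1649.29 + 174.87 + 636.24 + 5033.46 + 449.23 = 296933.38
Import duty = 296933.38 × 20% = 59386.68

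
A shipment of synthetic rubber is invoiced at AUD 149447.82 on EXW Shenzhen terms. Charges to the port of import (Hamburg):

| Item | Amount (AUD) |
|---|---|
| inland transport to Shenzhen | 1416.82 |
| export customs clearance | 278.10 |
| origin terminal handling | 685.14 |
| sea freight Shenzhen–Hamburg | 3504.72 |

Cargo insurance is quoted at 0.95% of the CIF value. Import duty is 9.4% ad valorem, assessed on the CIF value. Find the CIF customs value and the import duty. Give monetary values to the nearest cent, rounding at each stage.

CIF value: AUD 156822.41; import duty: AUD 14741.31

Let C be the CIF value. C = EXW price + pre-shipment costs + freight + 0.95% × C
C − 0.95% × C = 149447.82 + 1416.82 + 278.10 + 685.14 + 3504.72
0.9905 × C = 155332.60
C = 155332.60 / 0.9905 = 156822.41
Insurance premium = 0.95% × 156822.41 = 1489.81
Import duty = 156822.41 × 9.4% = 14741.31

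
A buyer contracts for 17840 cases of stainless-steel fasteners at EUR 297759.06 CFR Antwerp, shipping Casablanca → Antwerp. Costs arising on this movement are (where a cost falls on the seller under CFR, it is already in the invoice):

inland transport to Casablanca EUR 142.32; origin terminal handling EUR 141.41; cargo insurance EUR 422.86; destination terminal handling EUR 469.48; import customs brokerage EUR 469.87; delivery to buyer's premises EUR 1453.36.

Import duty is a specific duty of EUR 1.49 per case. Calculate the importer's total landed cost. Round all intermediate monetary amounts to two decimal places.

CFR: the seller pays costs through ocean freight to the destination port, but not insurance.
Already in the invoice (seller's account under CFR): inland to port, origin terminal — exclude.
CIF value = CFR price + insurance = 297759.06 + 422.86 = 298181.92
Import duty = 17840 × 1.49 = 26581.60
Buyer bears: insurance 422.86 + destination terminal 469.48 + brokerage 469.87 + delivery 1453.36 + duty 26581.60 = 29397.17
Landed cost = invoice 297759.06 + 29397.17 = 327156.23

Total landed cost: EUR 327156.23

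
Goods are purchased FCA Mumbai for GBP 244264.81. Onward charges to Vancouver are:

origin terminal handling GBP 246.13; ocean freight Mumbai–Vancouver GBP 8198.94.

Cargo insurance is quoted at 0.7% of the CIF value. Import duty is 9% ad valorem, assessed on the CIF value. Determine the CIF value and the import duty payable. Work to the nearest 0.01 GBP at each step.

CIF value: GBP 254491.32; import duty: GBP 22904.22

Let C be the CIF value. C = FCA price + pre-shipment costs + freight + 0.7% × C
C − 0.7% × C = 244264.81 + 246.13 + 8198.94
0.993 × C = 252709.88
C = 252709.88 / 0.993 = 254491.32
Insurance premium = 0.7% × 254491.32 = 1781.44
Import duty = 254491.32 × 9% = 22904.22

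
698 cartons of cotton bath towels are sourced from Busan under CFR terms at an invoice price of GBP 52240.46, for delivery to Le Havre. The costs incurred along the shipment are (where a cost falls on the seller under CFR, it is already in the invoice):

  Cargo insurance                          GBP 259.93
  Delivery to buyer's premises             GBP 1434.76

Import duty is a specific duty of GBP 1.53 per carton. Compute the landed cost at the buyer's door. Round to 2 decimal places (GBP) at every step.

Total landed cost: GBP 55003.09

CFR: the seller pays costs through ocean freight to the destination port, but not insurance.
CIF value = CFR price + insurance = 52240.46 + 259.93 = 52500.39
Import duty = 698 × 1.53 = 1067.94
Buyer bears: insurance 259.93 + delivery 1434.76 + duty 1067.94 = 2762.63
Landed cost = invoice 52240.46 + 2762.63 = 55003.09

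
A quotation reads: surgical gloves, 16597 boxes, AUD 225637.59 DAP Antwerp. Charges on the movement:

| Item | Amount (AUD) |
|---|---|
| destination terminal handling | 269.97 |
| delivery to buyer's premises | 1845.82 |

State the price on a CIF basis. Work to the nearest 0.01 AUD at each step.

From DAP to CIF, the seller no longer bears: destination terminal, delivery.
CIF price = 225637.59 − 269.97 − 1845.82 = 223521.80

CIF price: AUD 223521.80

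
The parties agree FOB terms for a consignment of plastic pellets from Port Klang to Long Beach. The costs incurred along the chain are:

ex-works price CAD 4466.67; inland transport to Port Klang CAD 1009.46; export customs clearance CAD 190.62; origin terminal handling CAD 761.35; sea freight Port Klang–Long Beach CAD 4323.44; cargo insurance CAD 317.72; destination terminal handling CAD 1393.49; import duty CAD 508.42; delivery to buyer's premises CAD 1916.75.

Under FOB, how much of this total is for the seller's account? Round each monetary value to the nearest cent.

FOB: the seller bears costs until goods are on board at the origin port; the buyer bears freight, insurance and all costs thereafter.
Seller's account: goods 4466.67 + inland to port 1009.46 + export clearance 190.62 + origin terminal 761.35 = 6428.10
Buyer's account: freight 4323.44 + insurance 317.72 + destination terminal 1393.49 + duty 508.42 + delivery 1916.75 = 8459.82

Seller's account: CAD 6428.10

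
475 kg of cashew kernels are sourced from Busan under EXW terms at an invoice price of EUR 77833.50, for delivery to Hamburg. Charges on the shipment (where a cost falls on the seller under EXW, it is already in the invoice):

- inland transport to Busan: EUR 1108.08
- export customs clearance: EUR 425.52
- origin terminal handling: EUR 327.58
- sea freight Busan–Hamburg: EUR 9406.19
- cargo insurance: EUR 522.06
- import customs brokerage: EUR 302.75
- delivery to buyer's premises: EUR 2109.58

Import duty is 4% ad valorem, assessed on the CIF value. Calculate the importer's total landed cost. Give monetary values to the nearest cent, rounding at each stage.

EXW: the seller makes goods available at their premises; the buyer bears all onward costs.
CIF value = EXW price + inland to port + export clearance + origin terminal + freight + insurance = 77833.50 + 1108.08 + 425.52 + 327.58 + 9406.19 + 522.06 = 89622.93
Import duty = 89622.93 × 4% = 3584.92
Buyer bears: inland to port 1108.08 + export clearance 425.52 + origin terminal 327.58 + freight 9406.19 + insurance 522.06 + brokerage 302.75 + delivery 2109.58 + duty 3584.92 = 17786.68
Landed cost = invoice 77833.50 + 17786.68 = 95620.18

Total landed cost: EUR 95620.18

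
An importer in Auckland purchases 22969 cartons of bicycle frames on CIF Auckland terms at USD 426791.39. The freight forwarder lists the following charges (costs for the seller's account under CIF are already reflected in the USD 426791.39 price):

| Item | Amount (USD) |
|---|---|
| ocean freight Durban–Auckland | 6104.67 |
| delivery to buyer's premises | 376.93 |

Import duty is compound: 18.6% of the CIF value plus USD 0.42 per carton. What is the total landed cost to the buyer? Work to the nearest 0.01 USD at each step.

CIF: the seller pays costs through ocean freight and marine insurance to the destination port.
Already in the invoice (seller's account under CIF): freight — exclude.
The CIF price already equals the CIF value: 426791.39
Ad valorem component: 426791.39 × 18.6% = 79383.20
Specific component: 22969 × 0.42 = 9646.98
Import duty = 79383.20 + 9646.98 = 89030.18
Buyer bears: delivery 376.93 + duty 89030.18 = 89407.11
Landed cost = invoice 426791.39 + 89407.11 = 516198.50

Total landed cost: USD 516198.50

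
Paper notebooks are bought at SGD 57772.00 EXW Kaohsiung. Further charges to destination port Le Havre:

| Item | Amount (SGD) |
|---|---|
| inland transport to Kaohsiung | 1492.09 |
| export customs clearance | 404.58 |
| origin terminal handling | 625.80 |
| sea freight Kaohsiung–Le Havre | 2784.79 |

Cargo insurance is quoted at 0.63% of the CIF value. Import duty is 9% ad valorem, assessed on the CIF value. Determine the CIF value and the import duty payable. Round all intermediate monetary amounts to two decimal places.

Let C be the CIF value. C = EXW price + pre-shipment costs + freight + 0.63% × C
C − 0.63% × C = 57772.00 + 1492.09 + 404.58 + 625.80 + 2784.79
0.9937 × C = 63079.26
C = 63079.26 / 0.9937 = 63479.18
Insurance premium = 0.63% × 63479.18 = 399.92
Import duty = 63479.18 × 9% = 5713.13

CIF value: SGD 63479.18; import duty: SGD 5713.13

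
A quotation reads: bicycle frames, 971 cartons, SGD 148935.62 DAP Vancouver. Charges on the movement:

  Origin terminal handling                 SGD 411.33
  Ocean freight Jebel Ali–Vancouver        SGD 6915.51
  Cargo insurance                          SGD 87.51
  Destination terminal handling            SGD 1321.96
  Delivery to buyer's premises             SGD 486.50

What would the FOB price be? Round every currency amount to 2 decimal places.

FOB price: SGD 140124.14

Not relevant to the conversion: origin terminal — on the seller under both DAP and FOB; already in the DAP price and stays in the FOB price.
From DAP to FOB, the seller no longer bears: freight, insurance, destination terminal, delivery.
FOB price = 148935.62 − 6915.51 − 87.51 − 1321.96 − 486.50 = 140124.14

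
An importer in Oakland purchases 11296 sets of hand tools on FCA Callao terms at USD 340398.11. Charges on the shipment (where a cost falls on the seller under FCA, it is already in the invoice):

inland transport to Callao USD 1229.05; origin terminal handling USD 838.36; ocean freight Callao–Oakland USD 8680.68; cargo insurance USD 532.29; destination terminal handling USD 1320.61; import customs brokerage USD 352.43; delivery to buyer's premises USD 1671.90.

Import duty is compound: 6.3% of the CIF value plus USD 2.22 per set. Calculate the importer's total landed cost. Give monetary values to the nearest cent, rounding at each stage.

FCA: the seller delivers export-cleared goods to the carrier; the buyer bears costs from that point.
Already in the invoice (seller's account under FCA): inland to port — exclude.
CIF value = FCA price + origin terminal + freight + insurance = 340398.11 + 838.36 + 8680.68 + 532.29 = 350449.44
Ad valorem component: 350449.44 × 6.3% = 22078.31
Specific component: 11296 × 2.22 = 25077.12
Import duty = 22078.31 + 25077.12 = 47155.43
Buyer bears: origin terminal 838.36 + freight 8680.68 + insurance 532.29 + destination terminal 1320.61 + brokerage 352.43 + delivery 1671.90 + duty 47155.43 = 60551.70
Landed cost = invoice 340398.11 + 60551.70 = 400949.81

Total landed cost: USD 400949.81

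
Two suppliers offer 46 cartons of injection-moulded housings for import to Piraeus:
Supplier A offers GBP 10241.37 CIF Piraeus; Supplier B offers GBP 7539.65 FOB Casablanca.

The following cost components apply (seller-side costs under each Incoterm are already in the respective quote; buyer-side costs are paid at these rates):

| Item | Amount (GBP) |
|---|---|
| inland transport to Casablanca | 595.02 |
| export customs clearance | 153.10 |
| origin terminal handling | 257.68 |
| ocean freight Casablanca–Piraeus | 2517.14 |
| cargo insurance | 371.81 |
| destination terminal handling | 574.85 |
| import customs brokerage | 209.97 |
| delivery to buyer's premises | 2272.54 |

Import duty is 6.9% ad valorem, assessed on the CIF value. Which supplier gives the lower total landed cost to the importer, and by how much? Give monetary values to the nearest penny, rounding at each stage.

Supplier A (CIF):
The CIF price already equals the CIF value: 10241.37
Import duty = 10241.37 × 6.9% = 706.65
Buyer bears (A): 574.85 + 209.97 + 2272.54 = 3057.36
Landed cost (A) = invoice 10241.37 + 3057.36 + duty 706.65 = 14005.38
Supplier B (FOB):
CIF value = FOB price + freight + insurance = 7539.65 + 2517.14 + 371.81 = 10428.60
Import duty = 10428.60 × 6.9% = 719.57
Buyer bears (B): 2517.14 + 371.81 + 574.85 + 209.97 + 2272.54 = 5946.31
Landed cost (B) = invoice 7539.65 + 5946.31 + duty 719.57 = 14205.53
Difference = |14005.38 − 14205.53| = 200.15

Supplier A is cheaper by GBP 200.15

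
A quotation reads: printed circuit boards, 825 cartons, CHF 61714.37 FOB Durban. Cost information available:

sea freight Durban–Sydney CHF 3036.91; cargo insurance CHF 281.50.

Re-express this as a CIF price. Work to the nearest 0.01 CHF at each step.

CIF price: CHF 65032.78

From FOB to CIF, the seller additionally bears: freight, insurance.
CIF price = 61714.37 + 3036.91 + 281.50 = 65032.78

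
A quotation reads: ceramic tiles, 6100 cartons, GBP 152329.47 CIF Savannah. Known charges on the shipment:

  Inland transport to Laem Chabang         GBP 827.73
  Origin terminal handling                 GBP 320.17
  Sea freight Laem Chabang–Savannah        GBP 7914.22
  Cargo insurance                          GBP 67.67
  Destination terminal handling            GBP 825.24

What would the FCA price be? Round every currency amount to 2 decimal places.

Not relevant to the conversion: inland to port — on the seller under both CIF and FCA; already in the CIF price and stays in the FCA price. destination terminal — on the buyer under both terms; not part of either seller's price.
From CIF to FCA, the seller no longer bears: origin terminal, freight, insurance.
FCA price = 152329.47 − 320.17 − 7914.22 − 67.67 = 144027.41

FCA price: GBP 144027.41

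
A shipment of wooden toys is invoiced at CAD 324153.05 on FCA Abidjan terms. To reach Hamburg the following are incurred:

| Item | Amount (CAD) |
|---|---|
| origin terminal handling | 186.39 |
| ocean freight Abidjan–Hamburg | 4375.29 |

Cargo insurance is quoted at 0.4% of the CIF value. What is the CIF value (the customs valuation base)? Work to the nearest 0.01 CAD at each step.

Let C be the CIF value. C = FCA price + pre-shipment costs + freight + 0.4% × C
C − 0.4% × C = 324153.05 + 186.39 + 4375.29
0.996 × C = 328714.73
C = 328714.73 / 0.996 = 330034.87
Insurance premium = 0.4% × 330034.87 = 1320.14

CIF value: CAD 330034.87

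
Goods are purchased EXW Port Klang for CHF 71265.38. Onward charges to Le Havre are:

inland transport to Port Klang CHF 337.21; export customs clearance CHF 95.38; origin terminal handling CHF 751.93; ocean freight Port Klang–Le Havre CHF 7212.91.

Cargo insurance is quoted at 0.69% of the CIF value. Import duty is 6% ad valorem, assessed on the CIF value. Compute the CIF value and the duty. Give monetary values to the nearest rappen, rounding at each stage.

Let C be the CIF value. C = EXW price + pre-shipment costs + freight + 0.69% × C
C − 0.69% × C = 71265.38 + 337.21 + 95.38 + 751.93 + 7212.91
0.9931 × C = 79662.81
C = 79662.81 / 0.9931 = 80216.30
Insurance premium = 0.69% × 80216.30 = 553.49
Import duty = 80216.30 × 6% = 4812.98

CIF value: CHF 80216.30; import duty: CHF 4812.98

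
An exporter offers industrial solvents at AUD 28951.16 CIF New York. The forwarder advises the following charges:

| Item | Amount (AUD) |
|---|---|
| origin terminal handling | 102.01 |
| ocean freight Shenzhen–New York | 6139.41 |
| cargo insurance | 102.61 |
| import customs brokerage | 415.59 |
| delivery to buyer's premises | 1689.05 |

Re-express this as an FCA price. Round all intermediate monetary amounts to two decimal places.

Not relevant to the conversion: brokerage, delivery — on the buyer under both terms; not part of either seller's price.
From CIF to FCA, the seller no longer bears: origin terminal, freight, insurance.
FCA price = 28951.16 − 102.01 − 6139.41 − 102.61 = 22607.13

FCA price: AUD 22607.13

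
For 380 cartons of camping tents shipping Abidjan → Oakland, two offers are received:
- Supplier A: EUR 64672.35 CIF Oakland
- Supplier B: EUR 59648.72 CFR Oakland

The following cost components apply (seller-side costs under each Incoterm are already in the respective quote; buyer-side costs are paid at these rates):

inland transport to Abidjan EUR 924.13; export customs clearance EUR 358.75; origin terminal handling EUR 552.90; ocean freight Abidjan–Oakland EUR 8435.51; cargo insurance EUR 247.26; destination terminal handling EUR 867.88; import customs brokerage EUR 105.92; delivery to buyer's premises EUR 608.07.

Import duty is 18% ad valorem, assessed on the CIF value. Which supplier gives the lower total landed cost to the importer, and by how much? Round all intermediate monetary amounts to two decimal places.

Supplier A (CIF):
The CIF price already equals the CIF value: 64672.35
Import duty = 64672.35 × 18% = 11641.02
Buyer bears (A): 867.88 + 105.92 + 608.07 = 1581.87
Landed cost (A) = invoice 64672.35 + 1581.87 + duty 11641.02 = 77895.24
Supplier B (CFR):
CIF value = CFR price + insurance = 59648.72 + 247.26 = 59895.98
Import duty = 59895.98 × 18% = 10781.28
Buyer bears (B): 247.26 + 867.88 + 105.92 + 608.07 = 1829.13
Landed cost (B) = invoice 59648.72 + 1829.13 + duty 10781.28 = 72259.13
Difference = |77895.24 − 72259.13| = 5636.11

Supplier B is cheaper by EUR 5636.11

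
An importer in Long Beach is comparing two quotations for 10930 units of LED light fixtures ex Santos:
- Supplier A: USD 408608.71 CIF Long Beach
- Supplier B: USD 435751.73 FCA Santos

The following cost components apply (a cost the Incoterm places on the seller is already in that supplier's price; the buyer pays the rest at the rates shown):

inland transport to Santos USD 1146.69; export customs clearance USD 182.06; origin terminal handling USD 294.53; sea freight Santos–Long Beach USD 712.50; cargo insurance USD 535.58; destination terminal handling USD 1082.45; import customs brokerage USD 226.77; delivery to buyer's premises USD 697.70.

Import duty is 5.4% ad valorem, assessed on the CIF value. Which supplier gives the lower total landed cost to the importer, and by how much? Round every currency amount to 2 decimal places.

Supplier A is cheaper by USD 30234.65

Supplier A (CIF):
The CIF price already equals the CIF value: 408608.71
Import duty = 408608.71 × 5.4% = 22064.87
Buyer bears (A): 1082.45 + 226.77 + 697.70 = 2006.92
Landed cost (A) = invoice 408608.71 + 2006.92 + duty 22064.87 = 432680.50
Supplier B (FCA):
CIF value = FCA price + origin terminal + freight + insurance = 435751.73 + 294.53 + 712.50 + 535.58 = 437294.34
Import duty = 437294.34 × 5.4% = 23613.89
Buyer bears (B): 294.53 + 712.50 + 535.58 + 1082.45 + 226.77 + 697.70 = 3549.53
Landed cost (B) = invoice 435751.73 + 3549.53 + duty 23613.89 = 462915.15
Difference = |432680.50 − 462915.15| = 30234.65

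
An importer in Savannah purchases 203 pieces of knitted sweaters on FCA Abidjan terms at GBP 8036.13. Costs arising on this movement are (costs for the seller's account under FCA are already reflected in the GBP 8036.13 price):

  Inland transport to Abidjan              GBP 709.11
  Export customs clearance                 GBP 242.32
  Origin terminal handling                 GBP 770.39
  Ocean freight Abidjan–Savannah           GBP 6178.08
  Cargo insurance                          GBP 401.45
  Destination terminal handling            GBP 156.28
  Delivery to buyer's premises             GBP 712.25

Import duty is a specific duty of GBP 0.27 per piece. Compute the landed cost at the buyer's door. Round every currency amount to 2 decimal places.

FCA: the seller delivers export-cleared goods to the carrier; the buyer bears costs from that point.
Already in the invoice (seller's account under FCA): inland to port, export clearance — exclude.
CIF value = FCA price + origin terminal + freight + insurance = 8036.13 + 770.39 + 6178.08 + 401.45 = 15386.05
Import duty = 203 × 0.27 = 54.81
Buyer bears: origin terminal 770.39 + freight 6178.08 + insurance 401.45 + destination terminal 156.28 + delivery 712.25 + duty 54.81 = 8273.26
Landed cost = invoice 8036.13 + 8273.26 = 16309.39

Total landed cost: GBP 16309.39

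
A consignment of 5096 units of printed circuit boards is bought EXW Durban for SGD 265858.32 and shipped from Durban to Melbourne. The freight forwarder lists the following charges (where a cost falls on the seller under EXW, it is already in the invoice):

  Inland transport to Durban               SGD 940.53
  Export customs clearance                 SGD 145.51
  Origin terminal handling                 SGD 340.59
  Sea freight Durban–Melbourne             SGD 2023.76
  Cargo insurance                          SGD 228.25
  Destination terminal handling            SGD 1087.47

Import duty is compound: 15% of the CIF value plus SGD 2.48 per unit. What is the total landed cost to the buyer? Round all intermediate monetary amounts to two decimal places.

EXW: the seller makes goods available at their premises; the buyer bears all onward costs.
CIF value = EXW price + inland to port + export clearance + origin terminal + freight + insurance = 265858.32 + 940.53 + 145.51 + 340.59 + 2023.76 + 228.25 = 269536.96
Ad valorem component: 269536.96 × 15% = 40430.54
Specific component: 5096 × 2.48 = 12638.08
Import duty = 40430.54 + 12638.08 = 53068.62
Buyer bears: inland to port 940.53 + export clearance 145.51 + origin terminal 340.59 + freight 2023.76 + insurance 228.25 + destination terminal 1087.47 + duty 53068.62 = 57834.73
Landed cost = invoice 265858.32 + 57834.73 = 323693.05

Total landed cost: SGD 323693.05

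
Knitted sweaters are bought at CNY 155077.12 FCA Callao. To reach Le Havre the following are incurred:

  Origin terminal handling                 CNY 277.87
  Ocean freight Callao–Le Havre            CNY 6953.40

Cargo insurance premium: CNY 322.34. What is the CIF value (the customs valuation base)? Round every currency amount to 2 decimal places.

CIF = FCA price + pre-shipment costs + freight + insurance
CIF = 155077.12 + 277.87 + 6953.40 + 322.34 = 162630.73

CIF value: CNY 162630.73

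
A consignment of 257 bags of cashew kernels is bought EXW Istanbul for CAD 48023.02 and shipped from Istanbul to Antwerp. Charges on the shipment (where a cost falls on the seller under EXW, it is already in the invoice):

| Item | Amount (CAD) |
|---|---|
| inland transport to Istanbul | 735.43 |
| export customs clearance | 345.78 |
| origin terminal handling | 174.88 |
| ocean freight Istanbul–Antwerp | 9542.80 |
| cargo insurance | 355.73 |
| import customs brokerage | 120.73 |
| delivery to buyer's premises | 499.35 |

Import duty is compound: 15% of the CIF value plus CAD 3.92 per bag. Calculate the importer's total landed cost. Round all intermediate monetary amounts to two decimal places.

EXW: the seller makes goods available at their premises; the buyer bears all onward costs.
CIF value = EXW price + inland to port + export clearance + origin terminal + freight + insurance = 48023.02 + 735.43 + 345.78 + 174.88 + 9542.80 + 355.73 = 59177.64
Ad valorem component: 59177.64 × 15% = 8876.65
Specific component: 257 × 3.92 = 1007.44
Import duty = 8876.65 + 1007.44 = 9884.09
Buyer bears: inland to port 735.43 + export clearance 345.78 + origin terminal 174.88 + freight 9542.80 + insurance 355.73 + brokerage 120.73 + delivery 499.35 + duty 9884.09 = 21658.79
Landed cost = invoice 48023.02 + 21658.79 = 69681.81

Total landed cost: CAD 69681.81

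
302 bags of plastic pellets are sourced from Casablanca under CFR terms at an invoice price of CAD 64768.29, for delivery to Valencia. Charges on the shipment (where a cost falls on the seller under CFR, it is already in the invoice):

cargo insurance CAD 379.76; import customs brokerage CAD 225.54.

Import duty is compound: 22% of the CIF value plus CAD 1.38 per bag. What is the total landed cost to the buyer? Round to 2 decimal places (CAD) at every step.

CFR: the seller pays costs through ocean freight to the destination port, but not insurance.
CIF value = CFR price + insurance = 64768.29 + 379.76 = 65148.05
Ad valorem component: 65148.05 × 22% = 14332.57
Specific component: 302 × 1.38 = 416.76
Import duty = 14332.57 + 416.76 = 14749.33
Buyer bears: insurance 379.76 + brokerage 225.54 + duty 14749.33 = 15354.63
Landed cost = invoice 64768.29 + 15354.63 = 80122.92

Total landed cost: CAD 80122.92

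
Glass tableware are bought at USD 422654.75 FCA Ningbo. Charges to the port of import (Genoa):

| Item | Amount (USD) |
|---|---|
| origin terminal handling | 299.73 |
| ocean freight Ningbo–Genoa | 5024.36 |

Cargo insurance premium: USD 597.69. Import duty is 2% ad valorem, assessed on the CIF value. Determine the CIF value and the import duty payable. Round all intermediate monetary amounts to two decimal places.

CIF value: USD 428576.53; import duty: USD 8571.53

CIF = FCA price + pre-shipment costs + freight + insurance
CIF = 422654.75 + 299.73 + 5024.36 + 597.69 = 428576.53
Import duty = 428576.53 × 2% = 8571.53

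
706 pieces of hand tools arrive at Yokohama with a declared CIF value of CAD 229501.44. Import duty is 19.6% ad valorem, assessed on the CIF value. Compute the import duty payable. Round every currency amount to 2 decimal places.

Import duty: CAD 44982.28

Import duty = 229501.44 × 19.6% = 44982.28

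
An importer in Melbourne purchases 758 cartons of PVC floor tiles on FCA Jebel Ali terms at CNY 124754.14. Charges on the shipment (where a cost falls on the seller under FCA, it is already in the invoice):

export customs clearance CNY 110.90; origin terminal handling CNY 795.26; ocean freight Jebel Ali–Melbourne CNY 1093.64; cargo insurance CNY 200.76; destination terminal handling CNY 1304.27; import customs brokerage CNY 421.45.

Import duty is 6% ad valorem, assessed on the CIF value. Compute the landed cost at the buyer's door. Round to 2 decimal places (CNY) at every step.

Total landed cost: CNY 136180.15

FCA: the seller delivers export-cleared goods to the carrier; the buyer bears costs from that point.
Already in the invoice (seller's account under FCA): export clearance — exclude.
CIF value = FCA price + origin terminal + freight + insurance = 124754.14 + 795.26 + 1093.64 + 200.76 = 126843.80
Import duty = 126843.80 × 6% = 7610.63
Buyer bears: origin terminal 795.26 + freight 1093.64 + insurance 200.76 + destination terminal 1304.27 + brokerage 421.45 + duty 7610.63 = 11426.01
Landed cost = invoice 124754.14 + 11426.01 = 136180.15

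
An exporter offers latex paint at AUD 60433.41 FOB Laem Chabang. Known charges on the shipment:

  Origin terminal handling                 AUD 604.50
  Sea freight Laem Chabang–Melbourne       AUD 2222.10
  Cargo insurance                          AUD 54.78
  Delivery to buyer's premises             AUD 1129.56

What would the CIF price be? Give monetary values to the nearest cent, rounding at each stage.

Not relevant to the conversion: origin terminal — on the seller under both FOB and CIF; already in the FOB price and stays in the CIF price. delivery — on the buyer under both terms; not part of either seller's price.
From FOB to CIF, the seller additionally bears: freight, insurance.
CIF price = 60433.41 + 2222.10 + 54.78 = 62710.29

CIF price: AUD 62710.29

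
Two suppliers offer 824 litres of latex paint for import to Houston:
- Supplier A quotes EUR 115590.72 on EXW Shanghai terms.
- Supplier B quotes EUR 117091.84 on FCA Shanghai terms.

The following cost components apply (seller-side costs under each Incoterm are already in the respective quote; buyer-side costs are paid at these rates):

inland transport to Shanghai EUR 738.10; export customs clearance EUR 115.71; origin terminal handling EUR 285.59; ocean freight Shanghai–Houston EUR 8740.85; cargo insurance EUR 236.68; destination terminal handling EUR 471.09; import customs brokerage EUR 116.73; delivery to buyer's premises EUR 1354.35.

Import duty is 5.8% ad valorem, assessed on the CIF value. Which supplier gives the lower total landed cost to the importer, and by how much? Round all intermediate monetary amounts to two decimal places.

Supplier A (EXW):
CIF value = EXW price + inland to port + export clearance + origin terminal + freight + insurance = 115590.72 + 738.10 + 115.71 + 285.59 + 8740.85 + 236.68 = 125707.65
Import duty = 125707.65 × 5.8% = 7291.04
Buyer bears (A): 738.10 + 115.71 + 285.59 + 8740.85 + 236.68 + 471.09 + 116.73 + 1354.35 = 12059.10
Landed cost (A) = invoice 115590.72 + 12059.10 + duty 7291.04 = 134940.86
Supplier B (FCA):
CIF value = FCA price + origin terminal + freight + insurance = 117091.84 + 285.59 + 8740.85 + 236.68 = 126354.96
Import duty = 126354.96 × 5.8% = 7328.59
Buyer bears (B): 285.59 + 8740.85 + 236.68 + 471.09 + 116.73 + 1354.35 = 11205.29
Landed cost (B) = invoice 117091.84 + 11205.29 + duty 7328.59 = 135625.72
Difference = |134940.86 − 135625.72| = 684.86

Supplier A is cheaper by EUR 684.86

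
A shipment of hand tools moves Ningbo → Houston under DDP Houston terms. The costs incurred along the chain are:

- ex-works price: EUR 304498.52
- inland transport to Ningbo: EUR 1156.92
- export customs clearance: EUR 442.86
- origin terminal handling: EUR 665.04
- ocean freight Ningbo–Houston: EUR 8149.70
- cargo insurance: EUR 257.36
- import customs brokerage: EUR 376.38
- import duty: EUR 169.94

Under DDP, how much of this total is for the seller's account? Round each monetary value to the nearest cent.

Seller's account: EUR 315716.72

DDP: the seller bears all costs including import duty.
Seller's account: goods 304498.52 + inland to port 1156.92 + export clearance 442.86 + origin terminal 665.04 + freight 8149.70 + insurance 257.36 + brokerage 376.38 + duty 169.94 = 315716.72
Buyer's account: 0.00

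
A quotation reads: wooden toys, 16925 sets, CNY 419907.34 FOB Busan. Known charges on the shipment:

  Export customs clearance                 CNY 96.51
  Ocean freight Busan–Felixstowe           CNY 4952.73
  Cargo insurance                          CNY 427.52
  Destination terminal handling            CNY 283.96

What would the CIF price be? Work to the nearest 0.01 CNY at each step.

CIF price: CNY 425287.59

Not relevant to the conversion: export clearance — on the seller under both FOB and CIF; already in the FOB price and stays in the CIF price. destination terminal — on the buyer under both terms; not part of either seller's price.
From FOB to CIF, the seller additionally bears: freight, insurance.
CIF price = 419907.34 + 4952.73 + 427.52 = 425287.59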